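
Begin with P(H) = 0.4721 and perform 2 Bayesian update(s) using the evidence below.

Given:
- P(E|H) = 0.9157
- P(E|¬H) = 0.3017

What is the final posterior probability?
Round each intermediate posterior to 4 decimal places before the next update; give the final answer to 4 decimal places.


Sequential Bayesian updating:

Initial prior: P(H) = 0.4721

Update 1:
  P(E) = 0.9157 × 0.4721 + 0.3017 × 0.5279 = 0.43230197 + 0.15926743 = 0.59156940
  P(H|E) = 0.43230197 / 0.59156940 = 0.7308

Update 2:
  P(E) = 0.9157 × 0.7308 + 0.3017 × 0.2692 = 0.66919356 + 0.08121764 = 0.75041120
  P(H|E) = 0.66919356 / 0.75041120 = 0.8918

Final posterior: 0.8918


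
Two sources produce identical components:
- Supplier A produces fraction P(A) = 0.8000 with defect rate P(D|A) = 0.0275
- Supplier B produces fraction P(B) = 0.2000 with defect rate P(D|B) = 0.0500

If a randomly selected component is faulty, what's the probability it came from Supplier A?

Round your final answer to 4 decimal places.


Let A = from Supplier A, D = faulty

Given:
- P(A) = 0.8000, P(B) = 0.2000
- P(D|A) = 0.0275, P(D|B) = 0.0500

Step 1: Find P(D)
P(D) = P(D|A)P(A) + P(D|B)P(B)
     = 0.0275 × 0.8000 + 0.0500 × 0.2000
     = 0.02200000 + 0.01000000
     = 0.03200000

Step 2: Apply Bayes' theorem
P(A|D) = P(D|A)P(A) / P(D)
       = 0.02200000 / 0.03200000
       = 0.6875


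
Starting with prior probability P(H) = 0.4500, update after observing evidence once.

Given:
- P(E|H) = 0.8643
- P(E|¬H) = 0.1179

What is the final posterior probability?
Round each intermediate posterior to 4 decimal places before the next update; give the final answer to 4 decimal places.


Sequential Bayesian updating:

Initial prior: P(H) = 0.4500

Update 1:
  P(E) = 0.8643 × 0.4500 + 0.1179 × 0.5500 = 0.38893500 + 0.06484500 = 0.45378000
  P(H|E) = 0.38893500 / 0.45378000 = 0.8571

Final posterior: 0.8571


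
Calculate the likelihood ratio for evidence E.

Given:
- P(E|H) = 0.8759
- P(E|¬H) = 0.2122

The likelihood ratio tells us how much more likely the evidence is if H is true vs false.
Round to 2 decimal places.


Likelihood Ratio (LR) = P(E|H) / P(E|¬H)

LR = 0.8759 / 0.2122
   = 4.13

The evidence is 4.13 times more likely if H is true than if H is false.
LR > 1, so observing E raises the odds in favor of H.


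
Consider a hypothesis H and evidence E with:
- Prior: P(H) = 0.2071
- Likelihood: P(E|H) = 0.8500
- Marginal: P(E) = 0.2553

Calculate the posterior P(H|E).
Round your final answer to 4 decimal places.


Using Bayes' theorem:

P(H|E) = P(E|H) × P(H) / P(E)
       = 0.8500 × 0.2071 / 0.2553
       = 0.17603500 / 0.2553
       = 0.6895

The evidence strengthens our belief in H.
Prior: 0.2071 → Posterior: 0.6895


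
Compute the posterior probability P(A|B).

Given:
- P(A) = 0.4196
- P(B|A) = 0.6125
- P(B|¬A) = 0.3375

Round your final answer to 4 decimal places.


Bayes' theorem: P(A|B) = P(B|A) × P(A) / P(B)

Step 1: Calculate P(B) using law of total probability
P(B) = P(B|A)P(A) + P(B|¬A)P(¬A)
     = 0.6125 × 0.4196 + 0.3375 × 0.5804
     = 0.25700500 + 0.19588500
     = 0.45289000

Step 2: Apply Bayes' theorem
P(A|B) = P(B|A) × P(A) / P(B)
       = 0.25700500 / 0.45289000
       = 0.5675


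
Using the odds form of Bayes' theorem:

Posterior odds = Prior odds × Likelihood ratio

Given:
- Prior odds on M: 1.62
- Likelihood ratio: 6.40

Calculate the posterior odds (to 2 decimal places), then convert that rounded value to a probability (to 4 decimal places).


Step 1: Calculate posterior odds
Posterior odds = Prior odds × LR
               = 1.62 × 6.40
               = 10.37

Step 2: Convert to probability
P(M|E) = Posterior odds / (1 + Posterior odds)
       = 10.37 / (1 + 10.37)
       = 10.37 / 11.37
       = 0.9120

The evidence increased P(M) from 0.6183 to 0.9120.


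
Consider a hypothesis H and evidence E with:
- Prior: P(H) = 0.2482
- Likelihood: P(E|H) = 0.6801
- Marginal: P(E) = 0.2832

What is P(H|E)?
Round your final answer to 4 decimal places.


Using Bayes' theorem:

P(H|E) = P(E|H) × P(H) / P(E)
       = 0.6801 × 0.2482 / 0.2832
       = 0.16880082 / 0.2832
       = 0.5960

The evidence strengthens our belief in H.
Prior: 0.2482 → Posterior: 0.5960


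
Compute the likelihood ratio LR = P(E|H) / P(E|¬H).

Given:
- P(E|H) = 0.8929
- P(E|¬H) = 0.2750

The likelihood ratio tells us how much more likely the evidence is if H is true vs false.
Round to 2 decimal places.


Likelihood Ratio (LR) = P(E|H) / P(E|¬H)

LR = 0.8929 / 0.2750
   = 3.25

The evidence is 3.25 times more likely if H is true than if H is false.
LR > 1, so observing E raises the odds in favor of H.


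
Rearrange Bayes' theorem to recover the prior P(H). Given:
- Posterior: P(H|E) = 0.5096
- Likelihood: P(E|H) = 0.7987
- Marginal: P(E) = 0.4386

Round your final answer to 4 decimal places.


From Bayes' theorem: P(H|E) = P(E|H) × P(H) / P(E)

Rearranging for P(H):
P(H) = P(H|E) × P(E) / P(E|H)
     = 0.5096 × 0.4386 / 0.7987
     = 0.22351056 / 0.7987
     = 0.2798


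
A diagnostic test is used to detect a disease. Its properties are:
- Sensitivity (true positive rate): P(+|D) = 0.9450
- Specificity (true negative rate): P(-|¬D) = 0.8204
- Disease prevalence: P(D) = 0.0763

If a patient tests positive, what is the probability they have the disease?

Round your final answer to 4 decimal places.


Let D = has disease, + = positive test

Given:
- P(D) = 0.0763 (prevalence)
- P(+|D) = 0.9450 (sensitivity)
- P(-|¬D) = 0.8204 (specificity)
- P(+|¬D) = 0.1796 (false positive rate = 1 - specificity)

Step 1: Find P(+)
P(+) = P(+|D)P(D) + P(+|¬D)P(¬D)
     = 0.9450 × 0.0763 + 0.1796 × 0.9237
     = 0.07210350 + 0.16589652
     = 0.23800002

Step 2: Apply Bayes' theorem for P(D|+)
P(D|+) = P(+|D)P(D) / P(+)
       = 0.07210350 / 0.23800002
       = 0.3030


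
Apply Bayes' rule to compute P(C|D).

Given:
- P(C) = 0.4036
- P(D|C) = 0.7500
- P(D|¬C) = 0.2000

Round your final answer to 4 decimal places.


Bayes' theorem: P(C|D) = P(D|C) × P(C) / P(D)

Step 1: Calculate P(D) using law of total probability
P(D) = P(D|C)P(C) + P(D|¬C)P(¬C)
     = 0.7500 × 0.4036 + 0.2000 × 0.5964
     = 0.30270000 + 0.11928000
     = 0.42198000

Step 2: Apply Bayes' theorem
P(C|D) = P(D|C) × P(C) / P(D)
       = 0.30270000 / 0.42198000
       = 0.7173


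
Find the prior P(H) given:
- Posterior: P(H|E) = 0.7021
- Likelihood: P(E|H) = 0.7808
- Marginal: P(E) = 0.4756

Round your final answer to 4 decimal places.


From Bayes' theorem: P(H|E) = P(E|H) × P(H) / P(E)

Rearranging for P(H):
P(H) = P(H|E) × P(E) / P(E|H)
     = 0.7021 × 0.4756 / 0.7808
     = 0.33391876 / 0.7808
     = 0.4277


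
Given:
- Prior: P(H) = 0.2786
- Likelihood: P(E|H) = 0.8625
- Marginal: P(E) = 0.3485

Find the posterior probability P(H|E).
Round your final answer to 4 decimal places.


Using Bayes' theorem:

P(H|E) = P(E|H) × P(H) / P(E)
       = 0.8625 × 0.2786 / 0.3485
       = 0.24029250 / 0.3485
       = 0.6895

The evidence strengthens our belief in H.
Prior: 0.2786 → Posterior: 0.6895


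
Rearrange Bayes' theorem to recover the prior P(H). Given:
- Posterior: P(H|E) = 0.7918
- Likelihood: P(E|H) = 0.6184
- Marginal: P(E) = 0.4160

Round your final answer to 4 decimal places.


From Bayes' theorem: P(H|E) = P(E|H) × P(H) / P(E)

Rearranging for P(H):
P(H) = P(H|E) × P(E) / P(E|H)
     = 0.7918 × 0.4160 / 0.6184
     = 0.32938880 / 0.6184
     = 0.5326


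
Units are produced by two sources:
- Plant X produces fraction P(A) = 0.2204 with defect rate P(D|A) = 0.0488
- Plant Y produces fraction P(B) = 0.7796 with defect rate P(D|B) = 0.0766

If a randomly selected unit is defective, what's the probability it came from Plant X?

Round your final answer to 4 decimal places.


Let A = from Plant X, D = defective

Given:
- P(A) = 0.2204, P(B) = 0.7796
- P(D|A) = 0.0488, P(D|B) = 0.0766

Step 1: Find P(D)
P(D) = P(D|A)P(A) + P(D|B)P(B)
     = 0.0488 × 0.2204 + 0.0766 × 0.7796
     = 0.01075552 + 0.05971736
     = 0.07047288

Step 2: Apply Bayes' theorem
P(A|D) = P(D|A)P(A) / P(D)
       = 0.01075552 / 0.07047288
       = 0.1526


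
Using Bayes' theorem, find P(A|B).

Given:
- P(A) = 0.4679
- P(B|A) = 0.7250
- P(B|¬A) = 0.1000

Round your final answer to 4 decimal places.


Bayes' theorem: P(A|B) = P(B|A) × P(A) / P(B)

Step 1: Calculate P(B) using law of total probability
P(B) = P(B|A)P(A) + P(B|¬A)P(¬A)
     = 0.7250 × 0.4679 + 0.1000 × 0.5321
     = 0.33922750 + 0.05321000
     = 0.39243750

Step 2: Apply Bayes' theorem
P(A|B) = P(B|A) × P(A) / P(B)
       = 0.33922750 / 0.39243750
       = 0.8644


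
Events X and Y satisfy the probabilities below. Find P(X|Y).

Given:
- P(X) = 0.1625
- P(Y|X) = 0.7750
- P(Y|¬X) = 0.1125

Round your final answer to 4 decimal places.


Bayes' theorem: P(X|Y) = P(Y|X) × P(X) / P(Y)

Step 1: Calculate P(Y) using law of total probability
P(Y) = P(Y|X)P(X) + P(Y|¬X)P(¬X)
     = 0.7750 × 0.1625 + 0.1125 × 0.8375
     = 0.12593750 + 0.09421875
     = 0.22015625

Step 2: Apply Bayes' theorem
P(X|Y) = P(Y|X) × P(X) / P(Y)
       = 0.12593750 / 0.22015625
       = 0.5720


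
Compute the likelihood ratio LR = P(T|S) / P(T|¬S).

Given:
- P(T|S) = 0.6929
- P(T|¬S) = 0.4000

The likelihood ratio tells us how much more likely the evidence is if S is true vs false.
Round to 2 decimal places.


Likelihood Ratio (LR) = P(T|S) / P(T|¬S)

LR = 0.6929 / 0.4000
   = 1.73

The evidence is 1.73 times more likely if S is true than if S is false.
Since LR > 1, the evidence supports S over ¬S.


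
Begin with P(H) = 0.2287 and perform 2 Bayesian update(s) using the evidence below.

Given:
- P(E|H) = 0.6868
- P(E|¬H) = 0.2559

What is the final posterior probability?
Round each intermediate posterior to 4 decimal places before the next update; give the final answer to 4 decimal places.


Sequential Bayesian updating:

Initial prior: P(H) = 0.2287

Update 1:
  P(E) = 0.6868 × 0.2287 + 0.2559 × 0.7713 = 0.15707116 + 0.19737567 = 0.35444683
  P(H|E) = 0.15707116 / 0.35444683 = 0.4431

Update 2:
  P(E) = 0.6868 × 0.4431 + 0.2559 × 0.5569 = 0.30432108 + 0.14251071 = 0.44683179
  P(H|E) = 0.30432108 / 0.44683179 = 0.6811

Final posterior: 0.6811


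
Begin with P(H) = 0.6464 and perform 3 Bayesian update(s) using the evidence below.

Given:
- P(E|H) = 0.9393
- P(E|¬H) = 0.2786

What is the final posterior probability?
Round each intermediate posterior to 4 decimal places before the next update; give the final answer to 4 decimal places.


Sequential Bayesian updating:

Initial prior: P(H) = 0.6464

Update 1:
  P(E) = 0.9393 × 0.6464 + 0.2786 × 0.3536 = 0.60716352 + 0.09851296 = 0.70567648
  P(H|E) = 0.60716352 / 0.70567648 = 0.8604

Update 2:
  P(E) = 0.9393 × 0.8604 + 0.2786 × 0.1396 = 0.80817372 + 0.03889256 = 0.84706628
  P(H|E) = 0.80817372 / 0.84706628 = 0.9541

Update 3:
  P(E) = 0.9393 × 0.9541 + 0.2786 × 0.0459 = 0.89618613 + 0.01278774 = 0.90897387
  P(H|E) = 0.89618613 / 0.90897387 = 0.9859

Final posterior: 0.9859


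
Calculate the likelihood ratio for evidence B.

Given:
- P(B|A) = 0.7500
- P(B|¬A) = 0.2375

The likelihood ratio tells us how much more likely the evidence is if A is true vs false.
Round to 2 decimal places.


Likelihood Ratio (LR) = P(B|A) / P(B|¬A)

LR = 0.7500 / 0.2375
   = 3.16

The evidence is 3.16 times more likely if A is true than if A is false.
Since LR > 1, the evidence supports A over ¬A.


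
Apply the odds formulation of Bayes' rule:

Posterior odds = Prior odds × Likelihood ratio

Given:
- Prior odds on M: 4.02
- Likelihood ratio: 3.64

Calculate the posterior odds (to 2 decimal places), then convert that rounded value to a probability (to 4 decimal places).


Step 1: Calculate posterior odds
Posterior odds = Prior odds × LR
               = 4.02 × 3.64
               = 14.63

Step 2: Convert to probability
P(M|E) = Posterior odds / (1 + Posterior odds)
       = 14.63 / (1 + 14.63)
       = 14.63 / 15.63
       = 0.9360

The evidence increased P(M) from 0.8008 to 0.9360.


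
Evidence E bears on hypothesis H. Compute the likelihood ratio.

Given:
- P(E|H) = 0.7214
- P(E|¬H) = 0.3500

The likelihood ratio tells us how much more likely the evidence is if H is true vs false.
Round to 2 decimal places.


Likelihood Ratio (LR) = P(E|H) / P(E|¬H)

LR = 0.7214 / 0.3500
   = 2.06

The evidence is 2.06 times more likely if H is true than if H is false.
Because LR exceeds 1, E is evidence for H.


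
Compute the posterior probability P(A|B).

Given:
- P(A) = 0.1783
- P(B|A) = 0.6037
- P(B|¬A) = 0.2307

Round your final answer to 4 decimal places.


Bayes' theorem: P(A|B) = P(B|A) × P(A) / P(B)

Step 1: Calculate P(B) using law of total probability
P(B) = P(B|A)P(A) + P(B|¬A)P(¬A)
     = 0.6037 × 0.1783 + 0.2307 × 0.8217
     = 0.10763971 + 0.18956619
     = 0.29720590

Step 2: Apply Bayes' theorem
P(A|B) = P(B|A) × P(A) / P(B)
       = 0.10763971 / 0.29720590
       = 0.3622


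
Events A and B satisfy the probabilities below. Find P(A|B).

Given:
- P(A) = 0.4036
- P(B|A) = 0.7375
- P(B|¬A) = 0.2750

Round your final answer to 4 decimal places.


Bayes' theorem: P(A|B) = P(B|A) × P(A) / P(B)

Step 1: Calculate P(B) using law of total probability
P(B) = P(B|A)P(A) + P(B|¬A)P(¬A)
     = 0.7375 × 0.4036 + 0.2750 × 0.5964
     = 0.29765500 + 0.16401000
     = 0.46166500

Step 2: Apply Bayes' theorem
P(A|B) = P(B|A) × P(A) / P(B)
       = 0.29765500 / 0.46166500
       = 0.6447


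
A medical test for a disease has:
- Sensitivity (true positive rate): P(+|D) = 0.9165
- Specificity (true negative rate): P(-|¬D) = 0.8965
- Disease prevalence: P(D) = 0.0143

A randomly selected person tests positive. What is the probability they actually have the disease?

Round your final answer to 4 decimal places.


Let D = has disease, + = positive test

Given:
- P(D) = 0.0143 (prevalence)
- P(+|D) = 0.9165 (sensitivity)
- P(-|¬D) = 0.8965 (specificity)
- P(+|¬D) = 0.1035 (false positive rate = 1 - specificity)

Step 1: Find P(+)
P(+) = P(+|D)P(D) + P(+|¬D)P(¬D)
     = 0.9165 × 0.0143 + 0.1035 × 0.9857
     = 0.01310595 + 0.10201995
     = 0.11512590

Step 2: Apply Bayes' theorem for P(D|+)
P(D|+) = P(+|D)P(D) / P(+)
       = 0.01310595 / 0.11512590
       = 0.1138


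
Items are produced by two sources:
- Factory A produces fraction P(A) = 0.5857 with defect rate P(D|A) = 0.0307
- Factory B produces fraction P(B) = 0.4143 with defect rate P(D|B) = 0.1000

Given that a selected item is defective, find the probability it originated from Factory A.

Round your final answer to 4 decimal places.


Let A = from Factory A, D = defective

Given:
- P(A) = 0.5857, P(B) = 0.4143
- P(D|A) = 0.0307, P(D|B) = 0.1000

Step 1: Find P(D)
P(D) = P(D|A)P(A) + P(D|B)P(B)
     = 0.0307 × 0.5857 + 0.1000 × 0.4143
     = 0.01798099 + 0.04143000
     = 0.05941099

Step 2: Apply Bayes' theorem
P(A|D) = P(D|A)P(A) / P(D)
       = 0.01798099 / 0.05941099
       = 0.3027


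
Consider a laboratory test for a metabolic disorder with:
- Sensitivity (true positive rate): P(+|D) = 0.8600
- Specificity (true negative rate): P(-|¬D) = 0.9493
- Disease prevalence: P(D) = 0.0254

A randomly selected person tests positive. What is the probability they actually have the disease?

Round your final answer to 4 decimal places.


Let D = has disease, + = positive test

Given:
- P(D) = 0.0254 (prevalence)
- P(+|D) = 0.8600 (sensitivity)
- P(-|¬D) = 0.9493 (specificity)
- P(+|¬D) = 0.0507 (false positive rate = 1 - specificity)

Step 1: Find P(+)
P(+) = P(+|D)P(D) + P(+|¬D)P(¬D)
     = 0.8600 × 0.0254 + 0.0507 × 0.9746
     = 0.02184400 + 0.04941222
     = 0.07125622

Step 2: Apply Bayes' theorem for P(D|+)
P(D|+) = P(+|D)P(D) / P(+)
       = 0.02184400 / 0.07125622
       = 0.3066


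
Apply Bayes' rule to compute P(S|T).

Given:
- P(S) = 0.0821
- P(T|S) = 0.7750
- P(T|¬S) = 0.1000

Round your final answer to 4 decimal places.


Bayes' theorem: P(S|T) = P(T|S) × P(S) / P(T)

Step 1: Calculate P(T) using law of total probability
P(T) = P(T|S)P(S) + P(T|¬S)P(¬S)
     = 0.7750 × 0.0821 + 0.1000 × 0.9179
     = 0.06362750 + 0.09179000
     = 0.15541750

Step 2: Apply Bayes' theorem
P(S|T) = P(T|S) × P(S) / P(T)
       = 0.06362750 / 0.15541750
       = 0.4094


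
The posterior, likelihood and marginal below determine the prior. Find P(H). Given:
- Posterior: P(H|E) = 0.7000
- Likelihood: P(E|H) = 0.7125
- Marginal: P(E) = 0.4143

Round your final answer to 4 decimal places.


From Bayes' theorem: P(H|E) = P(E|H) × P(H) / P(E)

Rearranging for P(H):
P(H) = P(H|E) × P(E) / P(E|H)
     = 0.7000 × 0.4143 / 0.7125
     = 0.29001000 / 0.7125
     = 0.4070


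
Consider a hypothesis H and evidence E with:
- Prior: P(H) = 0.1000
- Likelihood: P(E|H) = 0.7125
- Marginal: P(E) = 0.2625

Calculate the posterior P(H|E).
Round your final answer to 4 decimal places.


Using Bayes' theorem:

P(H|E) = P(E|H) × P(H) / P(E)
       = 0.7125 × 0.1000 / 0.2625
       = 0.07125000 / 0.2625
       = 0.2714

The evidence strengthens our belief in H.
Prior: 0.1000 → Posterior: 0.2714


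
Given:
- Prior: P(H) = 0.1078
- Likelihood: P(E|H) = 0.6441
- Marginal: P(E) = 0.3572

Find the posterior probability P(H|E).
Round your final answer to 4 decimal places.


Using Bayes' theorem:

P(H|E) = P(E|H) × P(H) / P(E)
       = 0.6441 × 0.1078 / 0.3572
       = 0.06943398 / 0.3572
       = 0.1944

The evidence strengthens our belief in H.
Prior: 0.1078 → Posterior: 0.1944


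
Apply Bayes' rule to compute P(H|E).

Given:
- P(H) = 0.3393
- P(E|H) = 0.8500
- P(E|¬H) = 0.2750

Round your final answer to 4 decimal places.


Bayes' theorem: P(H|E) = P(E|H) × P(H) / P(E)

Step 1: Calculate P(E) using law of total probability
P(E) = P(E|H)P(H) + P(E|¬H)P(¬H)
     = 0.8500 × 0.3393 + 0.2750 × 0.6607
     = 0.28840500 + 0.18169250
     = 0.47009750

Step 2: Apply Bayes' theorem
P(H|E) = P(E|H) × P(H) / P(E)
       = 0.28840500 / 0.47009750
       = 0.6135


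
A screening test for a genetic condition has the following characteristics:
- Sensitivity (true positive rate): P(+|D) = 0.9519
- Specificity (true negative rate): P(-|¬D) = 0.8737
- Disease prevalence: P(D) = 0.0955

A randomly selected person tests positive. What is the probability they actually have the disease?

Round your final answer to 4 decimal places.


Let D = has disease, + = positive test

Given:
- P(D) = 0.0955 (prevalence)
- P(+|D) = 0.9519 (sensitivity)
- P(-|¬D) = 0.8737 (specificity)
- P(+|¬D) = 0.1263 (false positive rate = 1 - specificity)

Step 1: Find P(+)
P(+) = P(+|D)P(D) + P(+|¬D)P(¬D)
     = 0.9519 × 0.0955 + 0.1263 × 0.9045
     = 0.09090645 + 0.11423835
     = 0.20514480

Step 2: Apply Bayes' theorem for P(D|+)
P(D|+) = P(+|D)P(D) / P(+)
       = 0.09090645 / 0.20514480
       = 0.4431


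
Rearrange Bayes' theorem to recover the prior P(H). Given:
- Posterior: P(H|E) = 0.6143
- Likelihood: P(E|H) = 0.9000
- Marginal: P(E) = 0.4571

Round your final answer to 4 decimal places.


From Bayes' theorem: P(H|E) = P(E|H) × P(H) / P(E)

Rearranging for P(H):
P(H) = P(H|E) × P(E) / P(E|H)
     = 0.6143 × 0.4571 / 0.9000
     = 0.28079653 / 0.9000
     = 0.3120


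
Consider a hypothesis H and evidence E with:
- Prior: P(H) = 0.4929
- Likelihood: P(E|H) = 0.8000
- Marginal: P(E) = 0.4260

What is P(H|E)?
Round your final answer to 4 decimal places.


Using Bayes' theorem:

P(H|E) = P(E|H) × P(H) / P(E)
       = 0.8000 × 0.4929 / 0.4260
       = 0.39432000 / 0.4260
       = 0.9256

The evidence strengthens our belief in H.
Prior: 0.4929 → Posterior: 0.9256


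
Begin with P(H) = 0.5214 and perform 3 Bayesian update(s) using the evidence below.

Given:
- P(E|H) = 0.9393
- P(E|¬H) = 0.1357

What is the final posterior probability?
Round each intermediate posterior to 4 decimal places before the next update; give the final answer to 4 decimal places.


Sequential Bayesian updating:

Initial prior: P(H) = 0.5214

Update 1:
  P(E) = 0.9393 × 0.5214 + 0.1357 × 0.4786 = 0.48975102 + 0.06494602 = 0.55469704
  P(H|E) = 0.48975102 / 0.55469704 = 0.8829

Update 2:
  P(E) = 0.9393 × 0.8829 + 0.1357 × 0.1171 = 0.82930797 + 0.01589047 = 0.84519844
  P(H|E) = 0.82930797 / 0.84519844 = 0.9812

Update 3:
  P(E) = 0.9393 × 0.9812 + 0.1357 × 0.0188 = 0.92164116 + 0.00255116 = 0.92419232
  P(H|E) = 0.92164116 / 0.92419232 = 0.9972

Final posterior: 0.9972


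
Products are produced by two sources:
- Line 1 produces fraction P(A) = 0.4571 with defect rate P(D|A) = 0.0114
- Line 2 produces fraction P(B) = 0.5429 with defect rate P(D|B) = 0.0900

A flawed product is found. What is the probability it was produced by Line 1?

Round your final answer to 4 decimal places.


Let A = from Line 1, D = flawed

Given:
- P(A) = 0.4571, P(B) = 0.5429
- P(D|A) = 0.0114, P(D|B) = 0.0900

Step 1: Find P(D)
P(D) = P(D|A)P(A) + P(D|B)P(B)
     = 0.0114 × 0.4571 + 0.0900 × 0.5429
     = 0.00521094 + 0.04886100
     = 0.05407194

Step 2: Apply Bayes' theorem
P(A|D) = P(D|A)P(A) / P(D)
       = 0.00521094 / 0.05407194
       = 0.0964


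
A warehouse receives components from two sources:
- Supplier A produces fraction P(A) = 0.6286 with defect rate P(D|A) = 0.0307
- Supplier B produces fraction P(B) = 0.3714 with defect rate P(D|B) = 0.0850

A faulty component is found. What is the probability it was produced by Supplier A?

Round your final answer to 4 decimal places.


Let A = from Supplier A, D = faulty

Given:
- P(A) = 0.6286, P(B) = 0.3714
- P(D|A) = 0.0307, P(D|B) = 0.0850

Step 1: Find P(D)
P(D) = P(D|A)P(A) + P(D|B)P(B)
     = 0.0307 × 0.6286 + 0.0850 × 0.3714
     = 0.01929802 + 0.03156900
     = 0.05086702

Step 2: Apply Bayes' theorem
P(A|D) = P(D|A)P(A) / P(D)
       = 0.01929802 / 0.05086702
       = 0.3794


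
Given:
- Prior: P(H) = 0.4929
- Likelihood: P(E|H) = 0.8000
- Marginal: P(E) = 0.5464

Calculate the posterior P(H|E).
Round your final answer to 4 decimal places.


Using Bayes' theorem:

P(H|E) = P(E|H) × P(H) / P(E)
       = 0.8000 × 0.4929 / 0.5464
       = 0.39432000 / 0.5464
       = 0.7217

The evidence strengthens our belief in H.
Prior: 0.4929 → Posterior: 0.7217


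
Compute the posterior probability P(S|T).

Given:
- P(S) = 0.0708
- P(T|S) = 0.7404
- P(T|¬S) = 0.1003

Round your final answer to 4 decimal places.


Bayes' theorem: P(S|T) = P(T|S) × P(S) / P(T)

Step 1: Calculate P(T) using law of total probability
P(T) = P(T|S)P(S) + P(T|¬S)P(¬S)
     = 0.7404 × 0.0708 + 0.1003 × 0.9292
     = 0.05242032 + 0.09319876
     = 0.14561908

Step 2: Apply Bayes' theorem
P(S|T) = P(T|S) × P(S) / P(T)
       = 0.05242032 / 0.14561908
       = 0.3600


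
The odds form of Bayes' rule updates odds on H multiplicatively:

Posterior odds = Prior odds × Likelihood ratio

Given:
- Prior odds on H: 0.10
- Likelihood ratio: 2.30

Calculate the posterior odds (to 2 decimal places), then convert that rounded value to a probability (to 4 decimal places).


Step 1: Calculate posterior odds
Posterior odds = Prior odds × LR
               = 0.10 × 2.30
               = 0.23

Step 2: Convert to probability
P(H|E) = Posterior odds / (1 + Posterior odds)
       = 0.23 / (1 + 0.23)
       = 0.23 / 1.23
       = 0.1870

The evidence increased P(H) from 0.0909 to 0.1870.


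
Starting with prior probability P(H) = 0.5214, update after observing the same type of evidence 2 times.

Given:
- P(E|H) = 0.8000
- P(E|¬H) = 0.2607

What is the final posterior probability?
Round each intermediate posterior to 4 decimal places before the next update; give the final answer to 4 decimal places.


Sequential Bayesian updating:

Initial prior: P(H) = 0.5214

Update 1:
  P(E) = 0.8000 × 0.5214 + 0.2607 × 0.4786 = 0.41712000 + 0.12477102 = 0.54189102
  P(H|E) = 0.41712000 / 0.54189102 = 0.7697

Update 2:
  P(E) = 0.8000 × 0.7697 + 0.2607 × 0.2303 = 0.61576000 + 0.06003921 = 0.67579921
  P(H|E) = 0.61576000 / 0.67579921 = 0.9112

Final posterior: 0.9112


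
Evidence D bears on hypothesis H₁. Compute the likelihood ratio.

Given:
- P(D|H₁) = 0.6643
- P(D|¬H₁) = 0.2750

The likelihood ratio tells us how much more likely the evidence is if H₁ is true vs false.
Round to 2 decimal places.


Likelihood Ratio (LR) = P(D|H₁) / P(D|¬H₁)

LR = 0.6643 / 0.2750
   = 2.42

The evidence is 2.42 times more likely if H₁ is true than if H₁ is false.
LR > 1, so observing D raises the odds in favor of H₁.


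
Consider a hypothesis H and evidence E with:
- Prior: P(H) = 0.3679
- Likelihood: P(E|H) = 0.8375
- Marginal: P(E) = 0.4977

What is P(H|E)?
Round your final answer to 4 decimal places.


Using Bayes' theorem:

P(H|E) = P(E|H) × P(H) / P(E)
       = 0.8375 × 0.3679 / 0.4977
       = 0.30811625 / 0.4977
       = 0.6191

The evidence strengthens our belief in H.
Prior: 0.3679 → Posterior: 0.6191


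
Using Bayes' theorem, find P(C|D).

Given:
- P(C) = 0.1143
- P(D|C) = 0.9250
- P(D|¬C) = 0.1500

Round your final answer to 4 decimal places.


Bayes' theorem: P(C|D) = P(D|C) × P(C) / P(D)

Step 1: Calculate P(D) using law of total probability
P(D) = P(D|C)P(C) + P(D|¬C)P(¬C)
     = 0.9250 × 0.1143 + 0.1500 × 0.8857
     = 0.10572750 + 0.13285500
     = 0.23858250

Step 2: Apply Bayes' theorem
P(C|D) = P(D|C) × P(C) / P(D)
       = 0.10572750 / 0.23858250
       = 0.4431


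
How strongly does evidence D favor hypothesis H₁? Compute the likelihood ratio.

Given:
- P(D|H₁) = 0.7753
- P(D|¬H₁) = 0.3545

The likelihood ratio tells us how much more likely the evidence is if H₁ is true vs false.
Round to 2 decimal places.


Likelihood Ratio (LR) = P(D|H₁) / P(D|¬H₁)

LR = 0.7753 / 0.3545
   = 2.19

The evidence is 2.19 times more likely if H₁ is true than if H₁ is false.
Because LR exceeds 1, D is evidence for H₁.


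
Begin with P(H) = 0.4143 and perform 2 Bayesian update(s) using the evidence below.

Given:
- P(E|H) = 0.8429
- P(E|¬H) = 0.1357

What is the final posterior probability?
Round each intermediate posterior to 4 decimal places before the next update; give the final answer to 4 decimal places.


Sequential Bayesian updating:

Initial prior: P(H) = 0.4143

Update 1:
  P(E) = 0.8429 × 0.4143 + 0.1357 × 0.5857 = 0.34921347 + 0.07947949 = 0.42869296
  P(H|E) = 0.34921347 / 0.42869296 = 0.8146

Update 2:
  P(E) = 0.8429 × 0.8146 + 0.1357 × 0.1854 = 0.68662634 + 0.02515878 = 0.71178512
  P(H|E) = 0.68662634 / 0.71178512 = 0.9647

Final posterior: 0.9647


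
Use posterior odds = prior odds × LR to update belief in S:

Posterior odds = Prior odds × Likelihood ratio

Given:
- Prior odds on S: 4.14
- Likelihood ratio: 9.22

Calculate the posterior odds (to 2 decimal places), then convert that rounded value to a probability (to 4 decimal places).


Step 1: Calculate posterior odds
Posterior odds = Prior odds × LR
               = 4.14 × 9.22
               = 38.17

Step 2: Convert to probability
P(S|E) = Posterior odds / (1 + Posterior odds)
       = 38.17 / (1 + 38.17)
       = 38.17 / 39.17
       = 0.9745

The evidence increased P(S) from 0.8054 to 0.9745.


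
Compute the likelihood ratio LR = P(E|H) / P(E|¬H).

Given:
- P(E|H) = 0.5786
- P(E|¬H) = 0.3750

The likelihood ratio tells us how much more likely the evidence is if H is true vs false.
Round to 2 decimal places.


Likelihood Ratio (LR) = P(E|H) / P(E|¬H)

LR = 0.5786 / 0.3750
   = 1.54

The evidence is 1.54 times more likely if H is true than if H is false.
Because LR exceeds 1, E is evidence for H.


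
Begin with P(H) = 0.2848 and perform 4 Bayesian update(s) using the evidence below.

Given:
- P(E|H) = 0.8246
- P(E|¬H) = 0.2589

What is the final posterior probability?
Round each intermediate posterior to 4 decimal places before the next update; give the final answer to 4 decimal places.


Sequential Bayesian updating:

Initial prior: P(H) = 0.2848

Update 1:
  P(E) = 0.8246 × 0.2848 + 0.2589 × 0.7152 = 0.23484608 + 0.18516528 = 0.42001136
  P(H|E) = 0.23484608 / 0.42001136 = 0.5591

Update 2:
  P(E) = 0.8246 × 0.5591 + 0.2589 × 0.4409 = 0.46103386 + 0.11414901 = 0.57518287
  P(H|E) = 0.46103386 / 0.57518287 = 0.8015

Update 3:
  P(E) = 0.8246 × 0.8015 + 0.2589 × 0.1985 = 0.66091690 + 0.05139165 = 0.71230855
  P(H|E) = 0.66091690 / 0.71230855 = 0.9279

Update 4:
  P(E) = 0.8246 × 0.9279 + 0.2589 × 0.0721 = 0.76514634 + 0.01866669 = 0.78381303
  P(H|E) = 0.76514634 / 0.78381303 = 0.9762

Final posterior: 0.9762


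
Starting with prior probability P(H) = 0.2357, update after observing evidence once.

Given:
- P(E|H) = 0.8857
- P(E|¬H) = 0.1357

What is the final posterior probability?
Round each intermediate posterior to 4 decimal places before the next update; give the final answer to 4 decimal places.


Sequential Bayesian updating:

Initial prior: P(H) = 0.2357

Update 1:
  P(E) = 0.8857 × 0.2357 + 0.1357 × 0.7643 = 0.20875949 + 0.10371551 = 0.31247500
  P(H|E) = 0.20875949 / 0.31247500 = 0.6681

Final posterior: 0.6681


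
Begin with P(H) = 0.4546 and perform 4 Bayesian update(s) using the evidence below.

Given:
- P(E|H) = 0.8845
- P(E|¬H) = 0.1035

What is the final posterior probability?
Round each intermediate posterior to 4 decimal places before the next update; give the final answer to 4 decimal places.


Sequential Bayesian updating:

Initial prior: P(H) = 0.4546

Update 1:
  P(E) = 0.8845 × 0.4546 + 0.1035 × 0.5454 = 0.40209370 + 0.05644890 = 0.45854260
  P(H|E) = 0.40209370 / 0.45854260 = 0.8769

Update 2:
  P(E) = 0.8845 × 0.8769 + 0.1035 × 0.1231 = 0.77561805 + 0.01274085 = 0.78835890
  P(H|E) = 0.77561805 / 0.78835890 = 0.9838

Update 3:
  P(E) = 0.8845 × 0.9838 + 0.1035 × 0.0162 = 0.87017110 + 0.00167670 = 0.87184780
  P(H|E) = 0.87017110 / 0.87184780 = 0.9981

Update 4:
  P(E) = 0.8845 × 0.9981 + 0.1035 × 0.0019 = 0.88281945 + 0.00019665 = 0.88301610
  P(H|E) = 0.88281945 / 0.88301610 = 0.9998

Final posterior: 0.9998


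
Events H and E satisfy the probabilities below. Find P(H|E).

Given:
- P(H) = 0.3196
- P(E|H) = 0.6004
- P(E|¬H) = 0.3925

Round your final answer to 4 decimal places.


Bayes' theorem: P(H|E) = P(E|H) × P(H) / P(E)

Step 1: Calculate P(E) using law of total probability
P(E) = P(E|H)P(H) + P(E|¬H)P(¬H)
     = 0.6004 × 0.3196 + 0.3925 × 0.6804
     = 0.19188784 + 0.26705700
     = 0.45894484

Step 2: Apply Bayes' theorem
P(H|E) = P(E|H) × P(H) / P(E)
       = 0.19188784 / 0.45894484
       = 0.4181


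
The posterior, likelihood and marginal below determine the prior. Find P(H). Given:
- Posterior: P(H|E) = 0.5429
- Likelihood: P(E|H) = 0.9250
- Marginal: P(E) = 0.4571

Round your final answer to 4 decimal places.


From Bayes' theorem: P(H|E) = P(E|H) × P(H) / P(E)

Rearranging for P(H):
P(H) = P(H|E) × P(E) / P(E|H)
     = 0.5429 × 0.4571 / 0.9250
     = 0.24815959 / 0.9250
     = 0.2683


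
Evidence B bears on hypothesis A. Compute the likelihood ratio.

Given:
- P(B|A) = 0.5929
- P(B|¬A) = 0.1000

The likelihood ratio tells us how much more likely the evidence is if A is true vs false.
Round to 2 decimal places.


Likelihood Ratio (LR) = P(B|A) / P(B|¬A)

LR = 0.5929 / 0.1000
   = 5.93

The evidence is 5.93 times more likely if A is true than if A is false.
LR > 1, so observing B raises the odds in favor of A.


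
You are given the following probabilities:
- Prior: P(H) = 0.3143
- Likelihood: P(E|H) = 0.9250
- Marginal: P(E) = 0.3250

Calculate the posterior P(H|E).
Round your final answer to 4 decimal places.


Using Bayes' theorem:

P(H|E) = P(E|H) × P(H) / P(E)
       = 0.9250 × 0.3143 / 0.3250
       = 0.29072750 / 0.3250
       = 0.8945

The evidence strengthens our belief in H.
Prior: 0.3143 → Posterior: 0.8945


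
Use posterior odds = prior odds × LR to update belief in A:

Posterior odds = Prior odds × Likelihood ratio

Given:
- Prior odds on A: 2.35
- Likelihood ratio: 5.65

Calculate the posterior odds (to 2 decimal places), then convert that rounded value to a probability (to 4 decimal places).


Step 1: Calculate posterior odds
Posterior odds = Prior odds × LR
               = 2.35 × 5.65
               = 13.28

Step 2: Convert to probability
P(A|E) = Posterior odds / (1 + Posterior odds)
       = 13.28 / (1 + 13.28)
       = 13.28 / 14.28
       = 0.9300

The evidence increased P(A) from 0.7015 to 0.9300.


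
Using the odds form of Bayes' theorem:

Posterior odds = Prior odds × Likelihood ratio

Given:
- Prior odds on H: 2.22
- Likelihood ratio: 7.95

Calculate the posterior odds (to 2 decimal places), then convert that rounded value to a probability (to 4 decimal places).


Step 1: Calculate posterior odds
Posterior odds = Prior odds × LR
               = 2.22 × 7.95
               = 17.65

Step 2: Convert to probability
P(H|E) = Posterior odds / (1 + Posterior odds)
       = 17.65 / (1 + 17.65)
       = 17.65 / 18.65
       = 0.9464

The evidence increased P(H) from 0.6894 to 0.9464.


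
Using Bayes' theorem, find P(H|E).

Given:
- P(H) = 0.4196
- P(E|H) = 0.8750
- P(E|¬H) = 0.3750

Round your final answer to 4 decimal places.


Bayes' theorem: P(H|E) = P(E|H) × P(H) / P(E)

Step 1: Calculate P(E) using law of total probability
P(E) = P(E|H)P(H) + P(E|¬H)P(¬H)
     = 0.8750 × 0.4196 + 0.3750 × 0.5804
     = 0.36715000 + 0.21765000
     = 0.58480000

Step 2: Apply Bayes' theorem
P(H|E) = P(E|H) × P(H) / P(E)
       = 0.36715000 / 0.58480000
       = 0.6278


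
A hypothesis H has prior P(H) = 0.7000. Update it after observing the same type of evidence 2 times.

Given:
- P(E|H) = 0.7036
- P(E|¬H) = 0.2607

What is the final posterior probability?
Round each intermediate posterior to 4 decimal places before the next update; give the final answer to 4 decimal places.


Sequential Bayesian updating:

Initial prior: P(H) = 0.7000

Update 1:
  P(E) = 0.7036 × 0.7000 + 0.2607 × 0.3000 = 0.49252000 + 0.07821000 = 0.57073000
  P(H|E) = 0.49252000 / 0.57073000 = 0.8630

Update 2:
  P(E) = 0.7036 × 0.8630 + 0.2607 × 0.1370 = 0.60720680 + 0.03571590 = 0.64292270
  P(H|E) = 0.60720680 / 0.64292270 = 0.9444

Final posterior: 0.9444


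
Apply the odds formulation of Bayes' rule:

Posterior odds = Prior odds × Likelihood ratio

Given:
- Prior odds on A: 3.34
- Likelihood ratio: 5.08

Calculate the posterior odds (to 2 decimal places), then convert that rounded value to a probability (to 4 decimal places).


Step 1: Calculate posterior odds
Posterior odds = Prior odds × LR
               = 3.34 × 5.08
               = 16.97

Step 2: Convert to probability
P(A|E) = Posterior odds / (1 + Posterior odds)
       = 16.97 / (1 + 16.97)
       = 16.97 / 17.97
       = 0.9444

The evidence increased P(A) from 0.7696 to 0.9444.


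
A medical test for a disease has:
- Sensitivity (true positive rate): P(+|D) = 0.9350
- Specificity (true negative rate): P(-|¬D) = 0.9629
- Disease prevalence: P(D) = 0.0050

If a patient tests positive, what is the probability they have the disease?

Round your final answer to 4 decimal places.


Let D = has disease, + = positive test

Given:
- P(D) = 0.0050 (prevalence)
- P(+|D) = 0.9350 (sensitivity)
- P(-|¬D) = 0.9629 (specificity)
- P(+|¬D) = 0.0371 (false positive rate = 1 - specificity)

Step 1: Find P(+)
P(+) = P(+|D)P(D) + P(+|¬D)P(¬D)
     = 0.9350 × 0.0050 + 0.0371 × 0.9950
     = 0.00467500 + 0.03691450
     = 0.04158950

Step 2: Apply Bayes' theorem for P(D|+)
P(D|+) = P(+|D)P(D) / P(+)
       = 0.00467500 / 0.04158950
       = 0.1124


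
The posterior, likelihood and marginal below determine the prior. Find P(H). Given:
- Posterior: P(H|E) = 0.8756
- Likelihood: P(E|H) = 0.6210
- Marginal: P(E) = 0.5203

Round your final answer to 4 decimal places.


From Bayes' theorem: P(H|E) = P(E|H) × P(H) / P(E)

Rearranging for P(H):
P(H) = P(H|E) × P(E) / P(E|H)
     = 0.8756 × 0.5203 / 0.6210
     = 0.45557468 / 0.6210
     = 0.7336


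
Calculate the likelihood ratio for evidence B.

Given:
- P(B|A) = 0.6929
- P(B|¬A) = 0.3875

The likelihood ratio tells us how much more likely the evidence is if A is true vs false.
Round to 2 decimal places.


Likelihood Ratio (LR) = P(B|A) / P(B|¬A)

LR = 0.6929 / 0.3875
   = 1.79

The evidence is 1.79 times more likely if A is true than if A is false.
Because LR exceeds 1, B is evidence for A.


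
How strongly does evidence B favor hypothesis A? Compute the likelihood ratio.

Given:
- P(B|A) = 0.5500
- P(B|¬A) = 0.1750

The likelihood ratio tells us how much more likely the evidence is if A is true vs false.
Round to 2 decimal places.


Likelihood Ratio (LR) = P(B|A) / P(B|¬A)

LR = 0.5500 / 0.1750
   = 3.14

The evidence is 3.14 times more likely if A is true than if A is false.
Since LR > 1, the evidence supports A over ¬A.


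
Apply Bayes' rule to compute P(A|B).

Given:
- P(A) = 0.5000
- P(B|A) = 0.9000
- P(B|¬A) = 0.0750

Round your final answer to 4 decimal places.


Bayes' theorem: P(A|B) = P(B|A) × P(A) / P(B)

Step 1: Calculate P(B) using law of total probability
P(B) = P(B|A)P(A) + P(B|¬A)P(¬A)
     = 0.9000 × 0.5000 + 0.0750 × 0.5000
     = 0.45000000 + 0.03750000
     = 0.48750000

Step 2: Apply Bayes' theorem
P(A|B) = P(B|A) × P(A) / P(B)
       = 0.45000000 / 0.48750000
       = 0.9231


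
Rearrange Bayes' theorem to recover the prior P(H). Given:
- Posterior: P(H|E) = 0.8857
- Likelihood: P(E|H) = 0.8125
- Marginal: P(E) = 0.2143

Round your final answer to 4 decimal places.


From Bayes' theorem: P(H|E) = P(E|H) × P(H) / P(E)

Rearranging for P(H):
P(H) = P(H|E) × P(E) / P(E|H)
     = 0.8857 × 0.2143 / 0.8125
     = 0.18980551 / 0.8125
     = 0.2336


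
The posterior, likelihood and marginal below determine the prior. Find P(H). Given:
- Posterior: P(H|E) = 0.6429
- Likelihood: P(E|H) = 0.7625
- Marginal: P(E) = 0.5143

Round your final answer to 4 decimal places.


From Bayes' theorem: P(H|E) = P(E|H) × P(H) / P(E)

Rearranging for P(H):
P(H) = P(H|E) × P(E) / P(E|H)
     = 0.6429 × 0.5143 / 0.7625
     = 0.33064347 / 0.7625
     = 0.4336


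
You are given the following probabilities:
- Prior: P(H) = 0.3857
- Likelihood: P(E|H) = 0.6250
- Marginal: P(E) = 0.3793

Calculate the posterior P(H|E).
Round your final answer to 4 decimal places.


Using Bayes' theorem:

P(H|E) = P(E|H) × P(H) / P(E)
       = 0.6250 × 0.3857 / 0.3793
       = 0.24106250 / 0.3793
       = 0.6355

The evidence strengthens our belief in H.
Prior: 0.3857 → Posterior: 0.6355


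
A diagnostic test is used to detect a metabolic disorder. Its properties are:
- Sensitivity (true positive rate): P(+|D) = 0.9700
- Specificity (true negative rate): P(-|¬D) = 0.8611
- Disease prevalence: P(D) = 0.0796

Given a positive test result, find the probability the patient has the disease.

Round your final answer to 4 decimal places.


Let D = has disease, + = positive test

Given:
- P(D) = 0.0796 (prevalence)
- P(+|D) = 0.9700 (sensitivity)
- P(-|¬D) = 0.8611 (specificity)
- P(+|¬D) = 0.1389 (false positive rate = 1 - specificity)

Step 1: Find P(+)
P(+) = P(+|D)P(D) + P(+|¬D)P(¬D)
     = 0.9700 × 0.0796 + 0.1389 × 0.9204
     = 0.07721200 + 0.12784356
     = 0.20505556

Step 2: Apply Bayes' theorem for P(D|+)
P(D|+) = P(+|D)P(D) / P(+)
       = 0.07721200 / 0.20505556
       = 0.3765


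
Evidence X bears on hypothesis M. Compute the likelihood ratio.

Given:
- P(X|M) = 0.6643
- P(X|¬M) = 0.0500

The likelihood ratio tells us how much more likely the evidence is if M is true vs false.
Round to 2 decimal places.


Likelihood Ratio (LR) = P(X|M) / P(X|¬M)

LR = 0.6643 / 0.0500
   = 13.29

The evidence is 13.29 times more likely if M is true than if M is false.
Because LR exceeds 1, X is evidence for M.


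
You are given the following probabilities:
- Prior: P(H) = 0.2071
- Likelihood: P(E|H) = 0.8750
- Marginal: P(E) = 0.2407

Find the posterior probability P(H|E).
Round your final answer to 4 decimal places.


Using Bayes' theorem:

P(H|E) = P(E|H) × P(H) / P(E)
       = 0.8750 × 0.2071 / 0.2407
       = 0.18121250 / 0.2407
       = 0.7529

The evidence strengthens our belief in H.
Prior: 0.2071 → Posterior: 0.7529
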